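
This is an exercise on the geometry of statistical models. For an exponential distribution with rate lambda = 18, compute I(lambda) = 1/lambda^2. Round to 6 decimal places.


Fisher information for exponential: I(lambda) = 1/lambda^2.
lambda = 18, lambda^2 = 324.
I = 1/324 = 0.003086

0.003086


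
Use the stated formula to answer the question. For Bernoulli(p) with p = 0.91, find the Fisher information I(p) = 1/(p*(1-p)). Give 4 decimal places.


For Bernoulli(p), Fisher information is I(p) = 1/(p*(1-p)).
p = 0.91, 1-p = 0.09.
p*(1-p) = 0.0819.
I(p) = 1/0.0819 = 12.2100

12.2100


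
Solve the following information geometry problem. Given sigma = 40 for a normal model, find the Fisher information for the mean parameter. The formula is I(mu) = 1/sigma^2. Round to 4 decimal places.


The Fisher information for the mean of a normal distribution is I(mu) = 1/sigma^2.
sigma = 40, so sigma^2 = 1600.
I(mu) = 1/1600 = 0.0006

0.0006


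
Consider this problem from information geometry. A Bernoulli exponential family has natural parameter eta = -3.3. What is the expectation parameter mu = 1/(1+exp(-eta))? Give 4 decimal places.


Dual coordinate (expectation parameter) for Bernoulli:
mu = 1/(1+exp(-eta)).
eta = -3.3.
exp(-eta) = exp(3.3) = 27.112639.
mu = 1/(1+27.112639) = 0.0356

0.0356


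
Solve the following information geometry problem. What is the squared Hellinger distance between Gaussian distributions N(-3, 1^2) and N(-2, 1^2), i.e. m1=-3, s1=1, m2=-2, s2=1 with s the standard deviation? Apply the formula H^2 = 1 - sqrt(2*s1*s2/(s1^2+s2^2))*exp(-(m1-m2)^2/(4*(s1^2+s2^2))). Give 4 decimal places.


Squared Hellinger distance for Gaussians:
H^2 = 1 - sqrt(2*s1*s2/(s1^2+s2^2)) * exp(-(m1-m2)^2/(4*(s1^2+s2^2))).
s1^2 = 1, s2^2 = 1, s1^2+s2^2 = 2.
sqrt(2*1*1/(2)) = 1.0.
(m1-m2)^2 = (-1)^2 = 1.
exp(-1/(4*2)) = exp(-0.125) = 0.882497.
H^2 = 1 - 1.0*0.882497 = 0.1175

0.1175


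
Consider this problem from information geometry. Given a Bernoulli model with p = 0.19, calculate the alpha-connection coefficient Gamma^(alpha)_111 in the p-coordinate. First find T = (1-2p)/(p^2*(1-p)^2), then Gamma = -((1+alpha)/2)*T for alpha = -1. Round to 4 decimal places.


Skewness (Amari-Chentsov) tensor: T = (1-2p)/(p^2*(1-p)^2).
p = 0.19, 1-2p = 0.62, p^2 = 0.0361, (1-p)^2 = 0.6561.
T = 0.62/(0.0361 * 0.6561) = 26.176673.
In the p-coordinate, Gamma^(alpha) = Gamma^(0) - (alpha/2)*T with Gamma^(0) = (1/2)*g'(p) = -T/2,
so Gamma^(alpha) = -((1+alpha)/2)*T.
alpha = -1, -(1+alpha)/2 = 0.0.
Gamma = 0.0 * 26.176673 = 0.0000

0.0000


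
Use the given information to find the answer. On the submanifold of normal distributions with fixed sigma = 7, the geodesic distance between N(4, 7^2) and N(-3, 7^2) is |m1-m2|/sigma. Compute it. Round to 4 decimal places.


On the fixed-variance normal subfamily, geodesic distance = |m1-m2|/sigma.
|4 - -3| = 7.
sigma = 7.
d = 7/7 = 1.0000

1.0000


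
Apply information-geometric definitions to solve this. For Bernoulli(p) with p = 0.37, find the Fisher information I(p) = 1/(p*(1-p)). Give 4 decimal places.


For Bernoulli(p), Fisher information is I(p) = 1/(p*(1-p)).
p = 0.37, 1-p = 0.63.
p*(1-p) = 0.2331.
I(p) = 1/0.2331 = 4.2900

4.2900


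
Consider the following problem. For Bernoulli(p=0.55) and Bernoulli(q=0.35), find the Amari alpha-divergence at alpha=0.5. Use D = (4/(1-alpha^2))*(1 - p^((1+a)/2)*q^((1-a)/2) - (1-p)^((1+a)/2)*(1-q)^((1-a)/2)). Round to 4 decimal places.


Amari alpha-divergence:
D = (4/(1-alpha^2))*(1 - p^((1+a)/2)*q^((1-a)/2) - (1-p)^((1+a)/2)*(1-q)^((1-a)/2)).
alpha = 0.5, p = 0.55, q = 0.35.
e1 = (1+alpha)/2 = 0.75, e2 = (1-alpha)/2 = 0.25.
t1 = p^e1 * q^e2 = 0.55^0.75 * 0.35^0.25 = 0.491235.
t2 = (1-p)^e1 * (1-q)^e2 = 0.45^0.75 * 0.65^0.25 = 0.49333.
4/(1-alpha^2) = 5.333333.
D = 5.333333*(1 - 0.491235 - 0.49333) = 0.0823

0.0823


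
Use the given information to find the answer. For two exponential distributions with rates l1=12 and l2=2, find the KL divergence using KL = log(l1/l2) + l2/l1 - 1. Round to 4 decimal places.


KL divergence for exponential family:
KL = log(l1/l2) + l2/l1 - 1.
log(12/2) = 1.791759.
2/12 = 0.166667.
KL = 1.791759 + 0.166667 - 1 = 0.9584

0.9584


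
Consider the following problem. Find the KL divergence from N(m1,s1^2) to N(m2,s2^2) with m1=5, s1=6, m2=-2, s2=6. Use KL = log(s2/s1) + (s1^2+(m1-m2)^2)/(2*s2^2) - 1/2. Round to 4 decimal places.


KL divergence between normal distributions:
KL = log(s2/s1) + (s1^2 + (m1-m2)^2)/(2*s2^2) - 1/2.
log(6/6) = 0.0.
(6^2 + (5--2)^2)/(2*6^2) = (36 + 49)/72 = 1.180556.
KL = 0.0 + 1.180556 - 0.5 = 0.6806

0.6806


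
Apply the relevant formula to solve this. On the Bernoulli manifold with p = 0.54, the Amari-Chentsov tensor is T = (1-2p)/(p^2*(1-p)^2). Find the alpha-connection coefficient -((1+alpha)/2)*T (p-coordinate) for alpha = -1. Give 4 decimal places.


Skewness (Amari-Chentsov) tensor: T = (1-2p)/(p^2*(1-p)^2).
p = 0.54, 1-2p = -0.08, p^2 = 0.2916, (1-p)^2 = 0.2116.
T = -0.08/(0.2916 * 0.2116) = -1.296543.
In the p-coordinate, Gamma^(alpha) = Gamma^(0) - (alpha/2)*T with Gamma^(0) = (1/2)*g'(p) = -T/2,
so Gamma^(alpha) = -((1+alpha)/2)*T.
alpha = -1, -(1+alpha)/2 = 0.0.
Gamma = 0.0 * -1.296543 = 0.0000

0.0000


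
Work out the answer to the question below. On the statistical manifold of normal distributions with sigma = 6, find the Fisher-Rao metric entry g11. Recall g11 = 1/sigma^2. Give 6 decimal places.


For the 2-parameter normal family, the Fisher metric has:
  g11 = 1/sigma^2, g22 = 2/sigma^2.
sigma = 6, sigma^2 = 36.
g11 = 0.027778

0.027778


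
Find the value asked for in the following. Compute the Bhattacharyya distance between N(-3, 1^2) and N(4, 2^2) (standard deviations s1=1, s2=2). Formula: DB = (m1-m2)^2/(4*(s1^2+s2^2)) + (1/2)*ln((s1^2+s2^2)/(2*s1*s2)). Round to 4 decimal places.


Bhattacharyya distance between two Gaussians:
DB = (m1-m2)^2/(4*(s1^2+s2^2)) + (1/2)*ln((s1^2+s2^2)/(2*s1*s2)).
(m1-m2)^2 = (-7)^2 = 49.
s1^2+s2^2 = 1 + 4 = 5.
term1 = 49/20 = 2.45.
term2 = 0.5*ln(5/4.0) = 0.111572.
DB = 2.45 + 0.111572 = 2.5616

2.5616


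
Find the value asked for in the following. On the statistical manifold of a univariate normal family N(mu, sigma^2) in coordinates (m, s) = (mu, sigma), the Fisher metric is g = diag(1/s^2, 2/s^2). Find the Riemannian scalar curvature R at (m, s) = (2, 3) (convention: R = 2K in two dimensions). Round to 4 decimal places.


The metric has the form g = (A dm^2 + B ds^2)/s^2 with A = 1, B = 2.
Substitute u = sqrt(A/B)*m: g = B*(du^2 + ds^2)/s^2, i.e. B times the
Poincare upper half-plane metric, which has constant Gaussian curvature -1.
Scaling a 2D metric by a constant c divides the Gaussian curvature by c,
so K = -1/B = -1/(2) = -0.5000 everywhere (the point (m, s) = (2, 3) is irrelevant:
the curvature is constant).
Scalar curvature in dimension 2: R = 2K = -2/(2) = -1.0000.

-1.0000


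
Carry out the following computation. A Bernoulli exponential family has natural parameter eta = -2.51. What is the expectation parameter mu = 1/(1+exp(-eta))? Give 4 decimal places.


Dual coordinate (expectation parameter) for Bernoulli:
mu = 1/(1+exp(-eta)).
eta = -2.51.
exp(-eta) = exp(2.51) = 12.30493.
mu = 1/(1+12.30493) = 0.0752

0.0752


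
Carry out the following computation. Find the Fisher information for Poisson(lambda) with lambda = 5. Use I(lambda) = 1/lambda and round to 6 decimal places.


Fisher information for Poisson: I(lambda) = 1/lambda.
lambda = 5.
I(lambda) = 1/5 = 0.200000

0.200000


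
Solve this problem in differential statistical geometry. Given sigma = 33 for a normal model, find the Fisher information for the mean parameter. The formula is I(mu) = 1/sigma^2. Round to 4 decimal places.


The Fisher information for the mean of a normal distribution is I(mu) = 1/sigma^2.
sigma = 33, so sigma^2 = 1089.
I(mu) = 1/1089 = 0.0009

0.0009


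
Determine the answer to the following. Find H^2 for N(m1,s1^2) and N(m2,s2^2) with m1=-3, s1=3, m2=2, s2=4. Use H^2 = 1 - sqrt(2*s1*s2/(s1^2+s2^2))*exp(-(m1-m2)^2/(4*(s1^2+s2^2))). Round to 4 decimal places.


Squared Hellinger distance for Gaussians:
H^2 = 1 - sqrt(2*s1*s2/(s1^2+s2^2)) * exp(-(m1-m2)^2/(4*(s1^2+s2^2))).
s1^2 = 9, s2^2 = 16, s1^2+s2^2 = 25.
sqrt(2*3*4/(25)) = 0.979796.
(m1-m2)^2 = (-5)^2 = 25.
exp(-25/(4*25)) = exp(-0.25) = 0.778801.
H^2 = 1 - 0.979796*0.778801 = 0.2369

0.2369


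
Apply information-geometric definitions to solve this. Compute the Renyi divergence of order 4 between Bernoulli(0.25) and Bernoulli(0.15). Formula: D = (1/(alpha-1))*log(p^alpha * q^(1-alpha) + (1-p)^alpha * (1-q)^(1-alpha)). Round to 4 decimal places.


Renyi divergence of order alpha between Bernoulli distributions:
D = (1/(alpha-1))*log(p^alpha * q^(1-alpha) + (1-p)^alpha * (1-q)^(1-alpha)).
alpha = 4, p = 0.25, q = 0.15.
p^alpha * q^(1-alpha) = 0.25^4 * 0.15^-3 = 1.157407.
(1-p)^alpha * (1-q)^(1-alpha) = 0.75^4 * 0.85^-3 = 0.515215.
sum = 1.157407 + 0.515215 = 1.672622.
D = (1/3)*log(1.672622) = 0.1715

0.1715


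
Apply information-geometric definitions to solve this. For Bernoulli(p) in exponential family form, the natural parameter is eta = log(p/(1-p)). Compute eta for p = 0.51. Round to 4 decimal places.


Natural parameter for Bernoulli: eta = log(p/(1-p)).
p = 0.51, 1-p = 0.49.
p/(1-p) = 1.040816.
eta = log(1.040816) = 0.0400

0.0400


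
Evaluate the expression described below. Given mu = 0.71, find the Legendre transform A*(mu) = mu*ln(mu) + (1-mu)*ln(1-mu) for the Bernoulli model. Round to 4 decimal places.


Legendre transform for Bernoulli:
A*(mu) = mu*log(mu) + (1-mu)*log(1-mu).
mu = 0.71, 1-mu = 0.29.
mu*log(mu) = 0.71*log(0.71) = -0.243168.
(1-mu)*log(1-mu) = 0.29*log(0.29) = -0.358984.
A* = -0.243168 + -0.358984 = -0.6022

-0.6022


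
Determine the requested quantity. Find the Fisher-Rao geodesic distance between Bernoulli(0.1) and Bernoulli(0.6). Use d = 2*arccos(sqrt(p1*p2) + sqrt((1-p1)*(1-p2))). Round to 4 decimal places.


Geodesic distance on Bernoulli manifold:
d(p1,p2) = 2*arccos(sqrt(p1*p2) + sqrt((1-p1)*(1-p2))).
sqrt(p1*p2) = sqrt(0.1*0.6) = 0.244949.
sqrt((1-p1)*(1-p2)) = sqrt(0.9*0.4) = 0.6.
arg = 0.244949 + 0.6 = 0.844949.
d = 2*arccos(0.844949) = 1.1287

1.1287


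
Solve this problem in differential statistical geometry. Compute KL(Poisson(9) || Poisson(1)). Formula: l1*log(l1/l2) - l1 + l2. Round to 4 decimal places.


KL divergence for Poisson:
KL = l1*log(l1/l2) - l1 + l2.
l1 = 9, l2 = 1.
log(9/1) = 2.197225.
l1*log(l1/l2) = 9 * 2.197225 = 19.775021.
KL = 19.775021 - 9 + 1 = 11.7750

11.7750


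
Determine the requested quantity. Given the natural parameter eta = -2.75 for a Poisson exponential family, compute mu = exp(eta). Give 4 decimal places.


Expectation parameter for Poisson exponential family:
mu = exp(eta).
eta = -2.75.
mu = exp(-2.75) = 0.0639

0.0639


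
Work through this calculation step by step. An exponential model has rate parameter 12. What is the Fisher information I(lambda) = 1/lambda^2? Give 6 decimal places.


Fisher information for exponential: I(lambda) = 1/lambda^2.
lambda = 12, lambda^2 = 144.
I = 1/144 = 0.006944

0.006944


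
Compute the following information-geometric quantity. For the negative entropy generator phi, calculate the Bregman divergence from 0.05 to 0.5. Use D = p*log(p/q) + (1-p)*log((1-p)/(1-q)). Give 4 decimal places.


Bregman divergence with negative entropy generator:
D = p*log(p/q) + (1-p)*log((1-p)/(1-q)).
p = 0.05, q = 0.5.
p*log(p/q) = 0.05*log(0.05/0.5) = -0.115129.
(1-p)*log((1-p)/(1-q)) = 0.95*log(0.95/0.5) = 0.609761.
D = -0.115129 + 0.609761 = 0.4946

0.4946


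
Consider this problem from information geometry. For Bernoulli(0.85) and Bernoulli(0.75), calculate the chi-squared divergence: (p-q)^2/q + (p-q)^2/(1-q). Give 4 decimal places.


Chi-squared divergence between Bernoulli distributions:
chi^2 = (p-q)^2/q + (p-q)^2/(1-q).
p = 0.85, q = 0.75, p-q = 0.1.
(p-q)^2 = 0.01.
term1 = 0.01/0.75 = 0.013333.
term2 = 0.01/0.25 = 0.04.
chi^2 = 0.013333 + 0.04 = 0.0533

0.0533


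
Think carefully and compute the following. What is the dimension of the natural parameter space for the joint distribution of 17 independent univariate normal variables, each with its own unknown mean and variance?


Exponential family dimension calculation:
Each univariate normal has two natural parameters (mu/sigma^2 and -1/(2 sigma^2)).
With 17 independent components, dim = 2 * 17 = 34.

34


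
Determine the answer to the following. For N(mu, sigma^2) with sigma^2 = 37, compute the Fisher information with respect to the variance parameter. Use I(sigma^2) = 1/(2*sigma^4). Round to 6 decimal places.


Fisher information for variance: I(sigma^2) = 1/(2*sigma^4).
sigma^2 = 37, so sigma^4 = 1369.
I = 1/(2*1369) = 1/2738 = 0.000365

0.000365


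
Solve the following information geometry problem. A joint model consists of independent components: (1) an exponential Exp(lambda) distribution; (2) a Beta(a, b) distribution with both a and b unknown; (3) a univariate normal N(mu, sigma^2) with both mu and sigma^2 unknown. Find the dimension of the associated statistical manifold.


The dimension of a statistical manifold equals the number of free
(independent) real parameters of the model. For a product of independent
blocks the parameter counts add.
- exponential (lambda): 1.
- Beta (a, b): 2.
- normal (mu, sigma^2): 2.
Total = 1 + 2 + 2 = 5.
Dimension = 5

5


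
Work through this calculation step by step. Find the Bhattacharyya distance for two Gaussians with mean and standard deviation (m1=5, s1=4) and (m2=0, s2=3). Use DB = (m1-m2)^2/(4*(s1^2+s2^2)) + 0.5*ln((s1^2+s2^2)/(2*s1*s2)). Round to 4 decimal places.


Bhattacharyya distance between two Gaussians:
DB = (m1-m2)^2/(4*(s1^2+s2^2)) + (1/2)*ln((s1^2+s2^2)/(2*s1*s2)).
(m1-m2)^2 = (5)^2 = 25.
s1^2+s2^2 = 16 + 9 = 25.
term1 = 25/100 = 0.25.
term2 = 0.5*ln(25/24.0) = 0.020411.
DB = 0.25 + 0.020411 = 0.2704

0.2704


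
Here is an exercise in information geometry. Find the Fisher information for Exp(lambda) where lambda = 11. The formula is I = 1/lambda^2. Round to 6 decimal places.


Fisher information for exponential: I(lambda) = 1/lambda^2.
lambda = 11, lambda^2 = 121.
I = 1/121 = 0.008264

0.008264


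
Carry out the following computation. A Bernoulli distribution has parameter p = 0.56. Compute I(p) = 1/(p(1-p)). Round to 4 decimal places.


For Bernoulli(p), Fisher information is I(p) = 1/(p*(1-p)).
p = 0.56, 1-p = 0.44.
p*(1-p) = 0.2464.
I(p) = 1/0.2464 = 4.0584

4.0584


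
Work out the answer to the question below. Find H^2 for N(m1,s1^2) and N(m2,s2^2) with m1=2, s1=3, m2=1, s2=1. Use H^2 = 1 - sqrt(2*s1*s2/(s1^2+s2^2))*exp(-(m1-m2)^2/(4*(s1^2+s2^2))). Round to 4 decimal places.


Squared Hellinger distance for Gaussians:
H^2 = 1 - sqrt(2*s1*s2/(s1^2+s2^2)) * exp(-(m1-m2)^2/(4*(s1^2+s2^2))).
s1^2 = 9, s2^2 = 1, s1^2+s2^2 = 10.
sqrt(2*3*1/(10)) = 0.774597.
(m1-m2)^2 = (1)^2 = 1.
exp(-1/(4*10)) = exp(-0.025) = 0.97531.
H^2 = 1 - 0.774597*0.97531 = 0.2445

0.2445


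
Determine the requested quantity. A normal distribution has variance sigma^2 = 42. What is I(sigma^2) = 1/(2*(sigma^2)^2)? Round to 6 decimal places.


Fisher information for variance: I(sigma^2) = 1/(2*sigma^4).
sigma^2 = 42, so sigma^4 = 1764.
I = 1/(2*1764) = 1/3528 = 0.000283

0.000283


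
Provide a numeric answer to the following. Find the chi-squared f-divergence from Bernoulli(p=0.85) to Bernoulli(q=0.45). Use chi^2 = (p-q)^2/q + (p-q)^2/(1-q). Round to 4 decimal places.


Chi-squared divergence between Bernoulli distributions:
chi^2 = (p-q)^2/q + (p-q)^2/(1-q).
p = 0.85, q = 0.45, p-q = 0.4.
(p-q)^2 = 0.16.
term1 = 0.16/0.45 = 0.355556.
term2 = 0.16/0.55 = 0.290909.
chi^2 = 0.355556 + 0.290909 = 0.6465

0.6465


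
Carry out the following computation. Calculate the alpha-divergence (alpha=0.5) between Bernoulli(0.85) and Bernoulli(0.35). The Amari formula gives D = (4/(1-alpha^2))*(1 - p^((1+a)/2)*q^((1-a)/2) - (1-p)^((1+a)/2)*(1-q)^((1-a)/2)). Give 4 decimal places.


Amari alpha-divergence:
D = (4/(1-alpha^2))*(1 - p^((1+a)/2)*q^((1-a)/2) - (1-p)^((1+a)/2)*(1-q)^((1-a)/2)).
alpha = 0.5, p = 0.85, q = 0.35.
e1 = (1+alpha)/2 = 0.75, e2 = (1-alpha)/2 = 0.25.
t1 = p^e1 * q^e2 = 0.85^0.75 * 0.35^0.25 = 0.680897.
t2 = (1-p)^e1 * (1-q)^e2 = 0.15^0.75 * 0.65^0.25 = 0.21642.
4/(1-alpha^2) = 5.333333.
D = 5.333333*(1 - 0.680897 - 0.21642) = 0.5476

0.5476


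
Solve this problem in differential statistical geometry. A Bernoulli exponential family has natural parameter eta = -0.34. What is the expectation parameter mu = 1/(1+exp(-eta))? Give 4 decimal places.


Dual coordinate (expectation parameter) for Bernoulli:
mu = 1/(1+exp(-eta)).
eta = -0.34.
exp(-eta) = exp(0.34) = 1.404948.
mu = 1/(1+1.404948) = 0.4158

0.4158


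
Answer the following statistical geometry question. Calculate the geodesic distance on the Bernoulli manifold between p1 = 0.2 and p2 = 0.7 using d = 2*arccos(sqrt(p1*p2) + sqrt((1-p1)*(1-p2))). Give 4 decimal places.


Geodesic distance on Bernoulli manifold:
d(p1,p2) = 2*arccos(sqrt(p1*p2) + sqrt((1-p1)*(1-p2))).
sqrt(p1*p2) = sqrt(0.2*0.7) = 0.374166.
sqrt((1-p1)*(1-p2)) = sqrt(0.8*0.3) = 0.489898.
arg = 0.374166 + 0.489898 = 0.864064.
d = 2*arccos(0.864064) = 1.0550

1.0550


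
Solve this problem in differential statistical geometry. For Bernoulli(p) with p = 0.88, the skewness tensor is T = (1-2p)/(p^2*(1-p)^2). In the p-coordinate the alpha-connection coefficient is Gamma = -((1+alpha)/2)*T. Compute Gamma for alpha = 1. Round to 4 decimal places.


Skewness (Amari-Chentsov) tensor: T = (1-2p)/(p^2*(1-p)^2).
p = 0.88, 1-2p = -0.76, p^2 = 0.7744, (1-p)^2 = 0.0144.
T = -0.76/(0.7744 * 0.0144) = -68.153122.
In the p-coordinate, Gamma^(alpha) = Gamma^(0) - (alpha/2)*T with Gamma^(0) = (1/2)*g'(p) = -T/2,
so Gamma^(alpha) = -((1+alpha)/2)*T.
alpha = 1, -(1+alpha)/2 = -1.0.
Gamma = -1.0 * -68.153122 = 68.1531

68.1531


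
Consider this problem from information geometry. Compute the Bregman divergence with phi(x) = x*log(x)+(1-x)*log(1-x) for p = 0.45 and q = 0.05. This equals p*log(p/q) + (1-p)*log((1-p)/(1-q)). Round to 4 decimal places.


Bregman divergence with negative entropy generator:
D = p*log(p/q) + (1-p)*log((1-p)/(1-q)).
p = 0.45, q = 0.05.
p*log(p/q) = 0.45*log(0.45/0.05) = 0.988751.
(1-p)*log((1-p)/(1-q)) = 0.55*log(0.55/0.95) = -0.300599.
D = 0.988751 + -0.300599 = 0.6882

0.6882


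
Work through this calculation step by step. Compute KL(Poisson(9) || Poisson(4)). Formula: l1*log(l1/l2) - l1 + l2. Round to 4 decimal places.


KL divergence for Poisson:
KL = l1*log(l1/l2) - l1 + l2.
l1 = 9, l2 = 4.
log(9/4) = 0.81093.
l1*log(l1/l2) = 9 * 0.81093 = 7.298372.
KL = 7.298372 - 9 + 4 = 2.2984

2.2984


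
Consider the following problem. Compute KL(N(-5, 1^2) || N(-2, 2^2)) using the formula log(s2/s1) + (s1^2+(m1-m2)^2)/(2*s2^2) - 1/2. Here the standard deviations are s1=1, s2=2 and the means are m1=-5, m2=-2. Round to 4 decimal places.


KL divergence between normal distributions:
KL = log(s2/s1) + (s1^2 + (m1-m2)^2)/(2*s2^2) - 1/2.
log(2/1) = 0.693147.
(1^2 + (-5--2)^2)/(2*2^2) = (1 + 9)/8 = 1.25.
KL = 0.693147 + 1.25 - 0.5 = 1.4431

1.4431


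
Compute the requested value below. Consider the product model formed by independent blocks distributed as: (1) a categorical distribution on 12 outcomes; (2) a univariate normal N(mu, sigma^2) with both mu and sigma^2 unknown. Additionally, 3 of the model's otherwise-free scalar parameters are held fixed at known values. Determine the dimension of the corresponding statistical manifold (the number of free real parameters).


The dimension of a statistical manifold equals the number of free
(independent) real parameters of the model. For a product of independent
blocks the parameter counts add.
- categorical on 12 outcomes (probabilities sum to 1): 12-1 = 11.
- normal (mu, sigma^2): 2.
Total = 11 + 2 = 13.
3 parameter(s) fixed at known values: 13 - 3 = 10.
Dimension = 10

10


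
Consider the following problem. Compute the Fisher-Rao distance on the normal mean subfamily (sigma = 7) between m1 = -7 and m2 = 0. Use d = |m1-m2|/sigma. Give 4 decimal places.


On the fixed-variance normal subfamily, geodesic distance = |m1-m2|/sigma.
|-7 - 0| = 7.
sigma = 7.
d = 7/7 = 1.0000

1.0000


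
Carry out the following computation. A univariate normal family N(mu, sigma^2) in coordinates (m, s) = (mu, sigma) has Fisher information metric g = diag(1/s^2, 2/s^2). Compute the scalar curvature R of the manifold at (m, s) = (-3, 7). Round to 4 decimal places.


The metric has the form g = (A dm^2 + B ds^2)/s^2 with A = 1, B = 2.
Substitute u = sqrt(A/B)*m: g = B*(du^2 + ds^2)/s^2, i.e. B times the
Poincare upper half-plane metric, which has constant Gaussian curvature -1.
Scaling a 2D metric by a constant c divides the Gaussian curvature by c,
so K = -1/B = -1/(2) = -0.5000 everywhere (the point (m, s) = (-3, 7) is irrelevant:
the curvature is constant).
Scalar curvature in dimension 2: R = 2K = -2/(2) = -1.0000.

-1.0000


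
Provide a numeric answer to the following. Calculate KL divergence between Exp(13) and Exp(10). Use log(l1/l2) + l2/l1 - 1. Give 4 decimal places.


KL divergence for exponential family:
KL = log(l1/l2) + l2/l1 - 1.
log(13/10) = 0.262364.
10/13 = 0.769231.
KL = 0.262364 + 0.769231 - 1 = 0.0316

0.0316


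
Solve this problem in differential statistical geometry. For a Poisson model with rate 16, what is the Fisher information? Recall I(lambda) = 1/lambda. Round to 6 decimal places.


Fisher information for Poisson: I(lambda) = 1/lambda.
lambda = 16.
I(lambda) = 1/16 = 0.062500

0.062500


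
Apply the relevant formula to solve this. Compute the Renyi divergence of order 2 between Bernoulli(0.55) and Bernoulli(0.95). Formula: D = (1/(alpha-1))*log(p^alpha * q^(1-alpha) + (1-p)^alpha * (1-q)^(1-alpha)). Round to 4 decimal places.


Renyi divergence of order alpha between Bernoulli distributions:
D = (1/(alpha-1))*log(p^alpha * q^(1-alpha) + (1-p)^alpha * (1-q)^(1-alpha)).
alpha = 2, p = 0.55, q = 0.95.
p^alpha * q^(1-alpha) = 0.55^2 * 0.95^-1 = 0.318421.
(1-p)^alpha * (1-q)^(1-alpha) = 0.45^2 * 0.05^-1 = 4.05.
sum = 0.318421 + 4.05 = 4.368421.
D = (1/1)*log(4.368421) = 1.4744

1.4744


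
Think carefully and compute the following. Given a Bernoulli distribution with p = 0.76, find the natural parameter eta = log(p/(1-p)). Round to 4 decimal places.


Natural parameter for Bernoulli: eta = log(p/(1-p)).
p = 0.76, 1-p = 0.24.
p/(1-p) = 3.166667.
eta = log(3.166667) = 1.1527

1.1527


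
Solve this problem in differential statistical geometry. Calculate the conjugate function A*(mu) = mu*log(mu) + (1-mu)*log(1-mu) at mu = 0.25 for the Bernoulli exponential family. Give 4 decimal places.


Legendre transform for Bernoulli:
A*(mu) = mu*log(mu) + (1-mu)*log(1-mu).
mu = 0.25, 1-mu = 0.75.
mu*log(mu) = 0.25*log(0.25) = -0.346574.
(1-mu)*log(1-mu) = 0.75*log(0.75) = -0.215762.
A* = -0.346574 + -0.215762 = -0.5623

-0.5623


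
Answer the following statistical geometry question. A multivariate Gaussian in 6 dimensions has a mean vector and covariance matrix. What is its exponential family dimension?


Exponential family dimension calculation:
For 6-dim MVN: mean has 6 params, covariance has 6*7/2 = 21 unique entries.
Total dim = 6 + 21 = 27.

27


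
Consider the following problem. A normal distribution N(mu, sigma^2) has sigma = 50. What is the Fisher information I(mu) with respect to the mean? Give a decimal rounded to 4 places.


The Fisher information for the mean of a normal distribution is I(mu) = 1/sigma^2.
sigma = 50, so sigma^2 = 2500.
I(mu) = 1/2500 = 0.0004

0.0004


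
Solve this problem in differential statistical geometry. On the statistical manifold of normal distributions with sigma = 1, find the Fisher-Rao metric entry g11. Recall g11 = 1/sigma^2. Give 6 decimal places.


For the 2-parameter normal family, the Fisher metric has:
  g11 = 1/sigma^2, g22 = 2/sigma^2.
sigma = 1, sigma^2 = 1.
g11 = 1.000000

1.000000


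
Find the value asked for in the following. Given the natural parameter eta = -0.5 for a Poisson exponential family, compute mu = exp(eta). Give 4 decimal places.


Expectation parameter for Poisson exponential family:
mu = exp(eta).
eta = -0.5.
mu = exp(-0.5) = 0.6065

0.6065


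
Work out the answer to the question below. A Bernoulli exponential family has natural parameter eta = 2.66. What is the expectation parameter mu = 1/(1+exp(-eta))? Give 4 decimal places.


Dual coordinate (expectation parameter) for Bernoulli:
mu = 1/(1+exp(-eta)).
eta = 2.66.
exp(-eta) = exp(-2.66) = 0.069948.
mu = 1/(1+0.069948) = 0.9346

0.9346


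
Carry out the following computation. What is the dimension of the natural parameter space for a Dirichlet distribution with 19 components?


Exponential family dimension calculation:
Dirichlet with 19 components has 19 natural parameters.

19


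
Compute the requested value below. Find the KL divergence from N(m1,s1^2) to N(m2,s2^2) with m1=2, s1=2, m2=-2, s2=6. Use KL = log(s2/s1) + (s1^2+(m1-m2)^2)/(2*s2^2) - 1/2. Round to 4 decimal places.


KL divergence between normal distributions:
KL = log(s2/s1) + (s1^2 + (m1-m2)^2)/(2*s2^2) - 1/2.
log(6/2) = 1.098612.
(2^2 + (2--2)^2)/(2*6^2) = (4 + 16)/72 = 0.277778.
KL = 1.098612 + 0.277778 - 0.5 = 0.8764

0.8764


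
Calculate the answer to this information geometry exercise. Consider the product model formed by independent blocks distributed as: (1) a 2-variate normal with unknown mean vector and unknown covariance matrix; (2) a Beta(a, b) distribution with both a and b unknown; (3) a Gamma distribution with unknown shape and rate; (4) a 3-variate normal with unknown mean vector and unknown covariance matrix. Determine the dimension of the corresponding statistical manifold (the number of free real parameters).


The dimension of a statistical manifold equals the number of free
(independent) real parameters of the model. For a product of independent
blocks the parameter counts add.
- 2-variate normal: 2 (mean) + 2*3/2 = 3 (symmetric covariance) = 5.
- Beta (a, b): 2.
- Gamma (shape, rate): 2.
- 3-variate normal: 3 (mean) + 3*4/2 = 6 (symmetric covariance) = 9.
Total = 5 + 2 + 2 + 9 = 18.
Dimension = 18

18


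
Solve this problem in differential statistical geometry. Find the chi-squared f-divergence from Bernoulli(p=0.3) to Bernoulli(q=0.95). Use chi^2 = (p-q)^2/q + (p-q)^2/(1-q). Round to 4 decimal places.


Chi-squared divergence between Bernoulli distributions:
chi^2 = (p-q)^2/q + (p-q)^2/(1-q).
p = 0.3, q = 0.95, p-q = -0.65.
(p-q)^2 = 0.4225.
term1 = 0.4225/0.95 = 0.444737.
term2 = 0.4225/0.05 = 8.45.
chi^2 = 0.444737 + 8.45 = 8.8947

8.8947


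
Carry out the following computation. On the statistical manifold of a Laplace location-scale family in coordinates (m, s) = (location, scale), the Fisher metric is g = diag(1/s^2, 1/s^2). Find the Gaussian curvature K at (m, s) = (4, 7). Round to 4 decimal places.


The metric has the form g = (A dm^2 + B ds^2)/s^2 with A = 1, B = 1.
Substitute u = sqrt(A/B)*m: g = B*(du^2 + ds^2)/s^2, i.e. B times the
Poincare upper half-plane metric, which has constant Gaussian curvature -1.
Scaling a 2D metric by a constant c divides the Gaussian curvature by c,
so K = -1/B = -1/(1) = -1.0000 everywhere (the point (m, s) = (4, 7) is irrelevant:
the curvature is constant).
The requested Gaussian curvature is K = -1.0000.

-1.0000


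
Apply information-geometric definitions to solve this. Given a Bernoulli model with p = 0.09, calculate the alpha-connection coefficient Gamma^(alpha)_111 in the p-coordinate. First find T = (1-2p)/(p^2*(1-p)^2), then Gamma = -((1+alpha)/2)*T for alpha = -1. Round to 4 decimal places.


Skewness (Amari-Chentsov) tensor: T = (1-2p)/(p^2*(1-p)^2).
p = 0.09, 1-2p = 0.82, p^2 = 0.0081, (1-p)^2 = 0.8281.
T = 0.82/(0.0081 * 0.8281) = 122.249206.
In the p-coordinate, Gamma^(alpha) = Gamma^(0) - (alpha/2)*T with Gamma^(0) = (1/2)*g'(p) = -T/2,
so Gamma^(alpha) = -((1+alpha)/2)*T.
alpha = -1, -(1+alpha)/2 = 0.0.
Gamma = 0.0 * 122.249206 = 0.0000

0.0000


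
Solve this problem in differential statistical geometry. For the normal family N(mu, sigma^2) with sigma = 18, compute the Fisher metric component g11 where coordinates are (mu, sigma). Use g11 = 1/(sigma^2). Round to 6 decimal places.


For the 2-parameter normal family, the Fisher metric has:
  g11 = 1/sigma^2, g22 = 2/sigma^2.
sigma = 18, sigma^2 = 324.
g11 = 0.003086

0.003086


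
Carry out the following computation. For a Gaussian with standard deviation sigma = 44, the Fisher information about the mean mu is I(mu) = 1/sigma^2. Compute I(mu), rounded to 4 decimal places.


The Fisher information for the mean of a normal distribution is I(mu) = 1/sigma^2.
sigma = 44, so sigma^2 = 1936.
I(mu) = 1/1936 = 0.0005

0.0005


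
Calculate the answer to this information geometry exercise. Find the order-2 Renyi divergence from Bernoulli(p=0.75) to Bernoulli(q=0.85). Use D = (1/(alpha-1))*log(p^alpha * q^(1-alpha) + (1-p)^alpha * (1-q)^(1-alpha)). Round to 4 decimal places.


Renyi divergence of order alpha between Bernoulli distributions:
D = (1/(alpha-1))*log(p^alpha * q^(1-alpha) + (1-p)^alpha * (1-q)^(1-alpha)).
alpha = 2, p = 0.75, q = 0.85.
p^alpha * q^(1-alpha) = 0.75^2 * 0.85^-1 = 0.661765.
(1-p)^alpha * (1-q)^(1-alpha) = 0.25^2 * 0.15^-1 = 0.416667.
sum = 0.661765 + 0.416667 = 1.078431.
D = (1/1)*log(1.078431) = 0.0755

0.0755


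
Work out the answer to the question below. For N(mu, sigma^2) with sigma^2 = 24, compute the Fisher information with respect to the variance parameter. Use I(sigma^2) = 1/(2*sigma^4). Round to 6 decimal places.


Fisher information for variance: I(sigma^2) = 1/(2*sigma^4).
sigma^2 = 24, so sigma^4 = 576.
I = 1/(2*576) = 1/1152 = 0.000868

0.000868


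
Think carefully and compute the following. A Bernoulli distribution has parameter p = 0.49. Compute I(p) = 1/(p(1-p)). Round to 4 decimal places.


For Bernoulli(p), Fisher information is I(p) = 1/(p*(1-p)).
p = 0.49, 1-p = 0.51.
p*(1-p) = 0.2499.
I(p) = 1/0.2499 = 4.0016

4.0016


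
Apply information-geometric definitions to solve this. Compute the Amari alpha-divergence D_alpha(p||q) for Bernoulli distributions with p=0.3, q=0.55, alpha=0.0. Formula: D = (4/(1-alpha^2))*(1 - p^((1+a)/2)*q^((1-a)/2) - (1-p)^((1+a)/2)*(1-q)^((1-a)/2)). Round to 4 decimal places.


Amari alpha-divergence:
D = (4/(1-alpha^2))*(1 - p^((1+a)/2)*q^((1-a)/2) - (1-p)^((1+a)/2)*(1-q)^((1-a)/2)).
alpha = 0.0, p = 0.3, q = 0.55.
e1 = (1+alpha)/2 = 0.5, e2 = (1-alpha)/2 = 0.5.
t1 = p^e1 * q^e2 = 0.3^0.5 * 0.55^0.5 = 0.406202.
t2 = (1-p)^e1 * (1-q)^e2 = 0.7^0.5 * 0.45^0.5 = 0.561249.
4/(1-alpha^2) = 4.0.
D = 4.0*(1 - 0.406202 - 0.561249) = 0.1302

0.1302


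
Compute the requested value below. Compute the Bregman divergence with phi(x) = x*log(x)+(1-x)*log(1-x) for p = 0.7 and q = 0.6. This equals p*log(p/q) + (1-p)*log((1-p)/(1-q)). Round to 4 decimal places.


Bregman divergence with negative entropy generator:
D = p*log(p/q) + (1-p)*log((1-p)/(1-q)).
p = 0.7, q = 0.6.
p*log(p/q) = 0.7*log(0.7/0.6) = 0.107905.
(1-p)*log((1-p)/(1-q)) = 0.3*log(0.3/0.4) = -0.086305.
D = 0.107905 + -0.086305 = 0.0216

0.0216


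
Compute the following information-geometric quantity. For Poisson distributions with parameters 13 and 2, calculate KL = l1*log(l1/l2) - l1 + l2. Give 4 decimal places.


KL divergence for Poisson:
KL = l1*log(l1/l2) - l1 + l2.
l1 = 13, l2 = 2.
log(13/2) = 1.871802.
l1*log(l1/l2) = 13 * 1.871802 = 24.333428.
KL = 24.333428 - 13 + 2 = 13.3334

13.3334


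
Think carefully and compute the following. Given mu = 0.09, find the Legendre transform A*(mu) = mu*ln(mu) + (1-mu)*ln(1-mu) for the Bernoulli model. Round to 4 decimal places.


Legendre transform for Bernoulli:
A*(mu) = mu*log(mu) + (1-mu)*log(1-mu).
mu = 0.09, 1-mu = 0.91.
mu*log(mu) = 0.09*log(0.09) = -0.216715.
(1-mu)*log(1-mu) = 0.91*log(0.91) = -0.085823.
A* = -0.216715 + -0.085823 = -0.3025

-0.3025


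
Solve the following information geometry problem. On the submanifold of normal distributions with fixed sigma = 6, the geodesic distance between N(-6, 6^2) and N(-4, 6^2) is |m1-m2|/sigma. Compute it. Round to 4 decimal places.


On the fixed-variance normal subfamily, geodesic distance = |m1-m2|/sigma.
|-6 - -4| = 2.
sigma = 6.
d = 2/6 = 0.3333

0.3333


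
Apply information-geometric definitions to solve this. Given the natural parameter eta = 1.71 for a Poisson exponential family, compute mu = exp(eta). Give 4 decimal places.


Expectation parameter for Poisson exponential family:
mu = exp(eta).
eta = 1.71.
mu = exp(1.71) = 5.5290

5.5290


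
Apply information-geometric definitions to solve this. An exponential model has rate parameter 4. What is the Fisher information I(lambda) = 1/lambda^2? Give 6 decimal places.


Fisher information for exponential: I(lambda) = 1/lambda^2.
lambda = 4, lambda^2 = 16.
I = 1/16 = 0.062500

0.062500


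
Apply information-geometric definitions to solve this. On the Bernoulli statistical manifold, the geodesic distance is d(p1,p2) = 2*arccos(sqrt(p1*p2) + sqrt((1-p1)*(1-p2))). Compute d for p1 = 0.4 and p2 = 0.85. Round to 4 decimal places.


Geodesic distance on Bernoulli manifold:
d(p1,p2) = 2*arccos(sqrt(p1*p2) + sqrt((1-p1)*(1-p2))).
sqrt(p1*p2) = sqrt(0.4*0.85) = 0.583095.
sqrt((1-p1)*(1-p2)) = sqrt(0.6*0.15) = 0.3.
arg = 0.583095 + 0.3 = 0.883095.
d = 2*arccos(0.883095) = 0.9768

0.9768


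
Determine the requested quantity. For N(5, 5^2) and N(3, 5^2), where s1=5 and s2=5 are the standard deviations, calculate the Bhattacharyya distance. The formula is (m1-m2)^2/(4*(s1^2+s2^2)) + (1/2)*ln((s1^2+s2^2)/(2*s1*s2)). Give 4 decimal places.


Bhattacharyya distance between two Gaussians:
DB = (m1-m2)^2/(4*(s1^2+s2^2)) + (1/2)*ln((s1^2+s2^2)/(2*s1*s2)).
(m1-m2)^2 = (2)^2 = 4.
s1^2+s2^2 = 25 + 25 = 50.
term1 = 4/200 = 0.02.
term2 = 0.5*ln(50/50.0) = 0.0.
DB = 0.02 + 0.0 = 0.0200

0.0200


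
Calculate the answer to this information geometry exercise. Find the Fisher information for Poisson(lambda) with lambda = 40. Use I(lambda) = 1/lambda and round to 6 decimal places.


Fisher information for Poisson: I(lambda) = 1/lambda.
lambda = 40.
I(lambda) = 1/40 = 0.025000

0.025000


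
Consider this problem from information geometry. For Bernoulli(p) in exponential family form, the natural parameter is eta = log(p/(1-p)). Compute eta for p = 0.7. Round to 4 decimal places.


Natural parameter for Bernoulli: eta = log(p/(1-p)).
p = 0.7, 1-p = 0.3.
p/(1-p) = 2.333333.
eta = log(2.333333) = 0.8473

0.8473


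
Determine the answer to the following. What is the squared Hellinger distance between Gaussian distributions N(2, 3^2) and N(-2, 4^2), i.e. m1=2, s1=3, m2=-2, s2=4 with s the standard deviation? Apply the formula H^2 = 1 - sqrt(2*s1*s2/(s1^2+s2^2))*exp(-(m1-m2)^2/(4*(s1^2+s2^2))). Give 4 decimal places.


Squared Hellinger distance for Gaussians:
H^2 = 1 - sqrt(2*s1*s2/(s1^2+s2^2)) * exp(-(m1-m2)^2/(4*(s1^2+s2^2))).
s1^2 = 9, s2^2 = 16, s1^2+s2^2 = 25.
sqrt(2*3*4/(25)) = 0.979796.
(m1-m2)^2 = (4)^2 = 16.
exp(-16/(4*25)) = exp(-0.16) = 0.852144.
H^2 = 1 - 0.979796*0.852144 = 0.1651

0.1651


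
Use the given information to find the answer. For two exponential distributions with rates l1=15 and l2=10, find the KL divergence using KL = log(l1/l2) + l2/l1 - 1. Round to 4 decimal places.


KL divergence for exponential family:
KL = log(l1/l2) + l2/l1 - 1.
log(15/10) = 0.405465.
10/15 = 0.666667.
KL = 0.405465 + 0.666667 - 1 = 0.0721

0.0721


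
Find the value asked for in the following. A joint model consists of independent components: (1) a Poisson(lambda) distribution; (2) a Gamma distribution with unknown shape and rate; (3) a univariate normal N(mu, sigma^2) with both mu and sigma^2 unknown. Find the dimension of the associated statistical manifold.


The dimension of a statistical manifold equals the number of free
(independent) real parameters of the model. For a product of independent
blocks the parameter counts add.
- Poisson (lambda): 1.
- Gamma (shape, rate): 2.
- normal (mu, sigma^2): 2.
Total = 1 + 2 + 2 = 5.
Dimension = 5

5


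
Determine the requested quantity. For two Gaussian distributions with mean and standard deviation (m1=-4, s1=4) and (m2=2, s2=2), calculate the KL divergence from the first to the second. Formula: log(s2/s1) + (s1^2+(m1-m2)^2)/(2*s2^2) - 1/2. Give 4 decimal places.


KL divergence between normal distributions:
KL = log(s2/s1) + (s1^2 + (m1-m2)^2)/(2*s2^2) - 1/2.
log(2/4) = -0.693147.
(4^2 + (-4-2)^2)/(2*2^2) = (16 + 36)/8 = 6.5.
KL = -0.693147 + 6.5 - 0.5 = 5.3069

5.3069


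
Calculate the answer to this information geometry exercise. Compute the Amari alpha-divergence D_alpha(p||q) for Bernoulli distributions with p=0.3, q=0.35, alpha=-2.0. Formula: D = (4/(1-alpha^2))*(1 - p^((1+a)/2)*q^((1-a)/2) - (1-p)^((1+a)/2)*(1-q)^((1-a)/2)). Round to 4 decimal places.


Amari alpha-divergence:
D = (4/(1-alpha^2))*(1 - p^((1+a)/2)*q^((1-a)/2) - (1-p)^((1+a)/2)*(1-q)^((1-a)/2)).
alpha = -2.0, p = 0.3, q = 0.35.
e1 = (1+alpha)/2 = -0.5, e2 = (1-alpha)/2 = 1.5.
t1 = p^e1 * q^e2 = 0.3^-0.5 * 0.35^1.5 = 0.378043.
t2 = (1-p)^e1 * (1-q)^e2 = 0.7^-0.5 * 0.65^1.5 = 0.626356.
4/(1-alpha^2) = -1.333333.
D = -1.333333*(1 - 0.378043 - 0.626356) = 0.0059

0.0059


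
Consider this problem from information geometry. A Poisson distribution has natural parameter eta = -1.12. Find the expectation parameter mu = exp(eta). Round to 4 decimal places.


Expectation parameter for Poisson exponential family:
mu = exp(eta).
eta = -1.12.
mu = exp(-1.12) = 0.3263

0.3263


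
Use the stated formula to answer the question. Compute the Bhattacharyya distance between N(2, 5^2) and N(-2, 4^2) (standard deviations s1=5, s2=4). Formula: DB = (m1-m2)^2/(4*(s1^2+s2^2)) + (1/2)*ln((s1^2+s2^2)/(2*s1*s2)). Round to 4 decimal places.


Bhattacharyya distance between two Gaussians:
DB = (m1-m2)^2/(4*(s1^2+s2^2)) + (1/2)*ln((s1^2+s2^2)/(2*s1*s2)).
(m1-m2)^2 = (4)^2 = 16.
s1^2+s2^2 = 25 + 16 = 41.
term1 = 16/164 = 0.097561.
term2 = 0.5*ln(41/40.0) = 0.012346.
DB = 0.097561 + 0.012346 = 0.1099

0.1099


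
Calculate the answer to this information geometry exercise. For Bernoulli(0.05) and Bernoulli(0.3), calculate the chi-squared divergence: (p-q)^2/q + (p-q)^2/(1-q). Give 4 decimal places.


Chi-squared divergence between Bernoulli distributions:
chi^2 = (p-q)^2/q + (p-q)^2/(1-q).
p = 0.05, q = 0.3, p-q = -0.25.
(p-q)^2 = 0.0625.
term1 = 0.0625/0.3 = 0.208333.
term2 = 0.0625/0.7 = 0.089286.
chi^2 = 0.208333 + 0.089286 = 0.2976

0.2976


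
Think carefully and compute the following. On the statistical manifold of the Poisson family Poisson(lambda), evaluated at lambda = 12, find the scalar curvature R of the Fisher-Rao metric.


This family has a single free parameter, so its statistical manifold
is 1-dimensional. The Riemann curvature tensor of any 1-dimensional
Riemannian manifold vanishes identically, so R = 0.

0


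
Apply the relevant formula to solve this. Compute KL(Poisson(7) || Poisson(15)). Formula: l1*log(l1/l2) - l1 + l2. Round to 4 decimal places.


KL divergence for Poisson:
KL = l1*log(l1/l2) - l1 + l2.
l1 = 7, l2 = 15.
log(7/15) = -0.76214.
l1*log(l1/l2) = 7 * -0.76214 = -5.33498.
KL = -5.33498 - 7 + 15 = 2.6650

2.6650


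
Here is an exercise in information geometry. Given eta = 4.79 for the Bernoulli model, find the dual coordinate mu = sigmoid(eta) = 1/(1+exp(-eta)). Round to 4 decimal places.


Dual coordinate (expectation parameter) for Bernoulli:
mu = 1/(1+exp(-eta)).
eta = 4.79.
exp(-eta) = exp(-4.79) = 0.008312.
mu = 1/(1+0.008312) = 0.9918

0.9918


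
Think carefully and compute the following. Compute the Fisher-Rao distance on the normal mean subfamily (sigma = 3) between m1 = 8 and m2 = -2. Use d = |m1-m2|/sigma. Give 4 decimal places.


On the fixed-variance normal subfamily, geodesic distance = |m1-m2|/sigma.
|8 - -2| = 10.
sigma = 3.
d = 10/3 = 3.3333

3.3333
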